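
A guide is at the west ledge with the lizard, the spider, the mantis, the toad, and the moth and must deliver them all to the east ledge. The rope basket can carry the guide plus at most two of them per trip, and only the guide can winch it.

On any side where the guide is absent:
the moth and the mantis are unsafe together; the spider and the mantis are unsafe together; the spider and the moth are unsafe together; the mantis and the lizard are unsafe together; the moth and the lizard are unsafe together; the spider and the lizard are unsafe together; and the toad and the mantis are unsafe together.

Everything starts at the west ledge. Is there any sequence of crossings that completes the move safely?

Whatever the first load, the items left behind include a forbidden pair without the guide. No opening move is safe, so no plan exists.

No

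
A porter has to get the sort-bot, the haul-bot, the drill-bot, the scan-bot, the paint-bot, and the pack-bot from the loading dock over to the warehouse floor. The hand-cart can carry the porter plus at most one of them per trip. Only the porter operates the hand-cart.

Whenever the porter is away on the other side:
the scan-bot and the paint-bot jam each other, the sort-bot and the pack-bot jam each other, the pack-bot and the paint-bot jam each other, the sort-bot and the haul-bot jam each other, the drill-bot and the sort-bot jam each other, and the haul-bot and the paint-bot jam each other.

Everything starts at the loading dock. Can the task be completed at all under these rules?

No

Whatever the first load, the items left behind include a forbidden pair without the porter. No opening move is safe, so no plan exists.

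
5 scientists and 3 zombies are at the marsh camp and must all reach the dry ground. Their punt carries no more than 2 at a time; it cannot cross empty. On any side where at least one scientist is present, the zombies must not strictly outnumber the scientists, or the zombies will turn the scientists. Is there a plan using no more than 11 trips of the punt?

No

Counting alone: each trip to the dry ground takes at most 2 across and each return brings at least 1 back, so after t trips out (and t−1 returns) at most 2t − (t−1) of the 8 are across; that first reaches 8 at t = 7, so at least 13 crossings are needed.
Since 11 < 13, 11 crossings cannot be enough. (The shortest complete plan in fact takes 13:)
1. 2 zombies → the dry ground.  (the marsh camp: 5S 1Z; the dry ground: 0S 2Z)
2. 1 zombie ← the marsh camp.  (the marsh camp: 5S 2Z; the dry ground: 0S 1Z)
3. 2 zombies → the dry ground.  (the marsh camp: 5S 0Z; the dry ground: 0S 3Z)
4. 1 zombie ← the marsh camp.  (the marsh camp: 5S 1Z; the dry ground: 0S 2Z)
5. 2 scientists → the dry ground.  (the marsh camp: 3S 1Z; the dry ground: 2S 2Z)
6. 1 zombie ← the marsh camp.  (the marsh camp: 3S 2Z; the dry ground: 2S 1Z)
7. 1 scientist and 1 zombie → the dry ground.  (the marsh camp: 2S 1Z; the dry ground: 3S 2Z)
8. 1 zombie ← the marsh camp.  (the marsh camp: 2S 2Z; the dry ground: 3S 1Z)
9. 2 zombies → the dry ground.  (the marsh camp: 2S 0Z; the dry ground: 3S 3Z)
10. 1 zombie ← the marsh camp.  (the marsh camp: 2S 1Z; the dry ground: 3S 2Z)
11. 1 scientist and 1 zombie → the dry ground.  (the marsh camp: 1S 0Z; the dry ground: 4S 3Z)
12. 1 zombie ← the marsh camp.  (the marsh camp: 1S 1Z; the dry ground: 4S 2Z)
13. 1 scientist and 1 zombie → the dry ground.  (the marsh camp: 0S 0Z; the dry ground: 5S 3Z)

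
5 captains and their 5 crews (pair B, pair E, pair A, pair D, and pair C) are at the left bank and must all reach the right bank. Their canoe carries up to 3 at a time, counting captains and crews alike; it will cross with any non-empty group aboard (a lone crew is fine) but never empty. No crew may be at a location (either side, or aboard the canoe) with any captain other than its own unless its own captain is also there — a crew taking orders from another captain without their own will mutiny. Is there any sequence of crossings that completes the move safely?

1. captain B and crew B cross → the right bank.
2. captain B crosses ← the left bank.
3. crew A, crew D, and crew E cross → the right bank.
4. crew B crosses ← the left bank.
5. captain A, captain D, and captain E cross → the right bank.
6. captain E and crew E cross ← the left bank.
7. captain B, captain C, and captain E cross → the right bank.
8. crew A crosses ← the left bank.
9. crew B and crew E cross → the right bank.
10. crew B crosses ← the left bank.
11. crew A, crew B, and crew C cross → the right bank.

Yes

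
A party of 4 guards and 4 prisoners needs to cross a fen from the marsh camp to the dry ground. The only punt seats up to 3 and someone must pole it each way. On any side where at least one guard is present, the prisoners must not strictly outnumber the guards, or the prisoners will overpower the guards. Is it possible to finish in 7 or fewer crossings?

Counting alone: each trip to the dry ground takes at most 3 across and each return brings at least 1 back, so after t trips out (and t−1 returns) at most 3t − (t−1) of the 8 are across; that first reaches 8 at t = 4, so at least 7 crossings are needed.
The safety rule pushes this higher. Following every safe sequence of crossings, the most of the 8 that can be at the dry ground as the punt arrives there on crossing 7 is 7 — never all 8.
So the move cannot be finished within 7 crossings. (The shortest complete plan takes 9:)
1. 2 prisoners → the dry ground.  (the marsh camp: 4G 2P; the dry ground: 0G 2P)
2. 1 prisoner ← the marsh camp.  (the marsh camp: 4G 3P; the dry ground: 0G 1P)
3. 3 prisoners → the dry ground.  (the marsh camp: 4G 0P; the dry ground: 0G 4P)
4. 1 prisoner ← the marsh camp.  (the marsh camp: 4G 1P; the dry ground: 0G 3P)
5. 3 guards → the dry ground.  (the marsh camp: 1G 1P; the dry ground: 3G 3P)
6. 1 guard and 1 prisoner ← the marsh camp.  (the marsh camp: 2G 2P; the dry ground: 2G 2P)
7. 2 guards → the dry ground.  (the marsh camp: 0G 2P; the dry ground: 4G 2P)
8. 1 prisoner ← the marsh camp.  (the marsh camp: 0G 3P; the dry ground: 4G 1P)
9. 3 prisoners → the dry ground.  (the marsh camp: 0G 0P; the dry ground: 4G 4P)

No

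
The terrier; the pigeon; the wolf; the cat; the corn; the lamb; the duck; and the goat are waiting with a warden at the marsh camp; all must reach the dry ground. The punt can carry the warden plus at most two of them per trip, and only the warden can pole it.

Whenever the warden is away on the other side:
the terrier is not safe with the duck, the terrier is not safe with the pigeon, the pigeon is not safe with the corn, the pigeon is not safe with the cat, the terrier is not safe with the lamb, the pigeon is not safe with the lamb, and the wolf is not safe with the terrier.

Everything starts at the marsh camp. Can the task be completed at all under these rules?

Yes

1. Warden goes to the dry ground with the pigeon and the terrier.  [the marsh camp: the cat, the corn, the duck, the goat, the lamb, the wolf | the dry ground: the pigeon, the terrier]
2. Warden goes back to the marsh camp with the terrier.  [the marsh camp: the cat, the corn, the duck, the goat, the lamb, the terrier, the wolf | the dry ground: the pigeon]
3. Warden goes to the dry ground with the terrier and the wolf.  [the marsh camp: the cat, the corn, the duck, the goat, the lamb | the dry ground: the pigeon, the terrier, the wolf]
4. Warden goes back to the marsh camp with the terrier.  [the marsh camp: the cat, the corn, the duck, the goat, the lamb, the terrier | the dry ground: the pigeon, the wolf]
5. Warden goes to the dry ground with the duck and the terrier.  [the marsh camp: the cat, the corn, the goat, the lamb | the dry ground: the duck, the pigeon, the terrier, the wolf]
6. Warden goes back to the marsh camp with the terrier.  [the marsh camp: the cat, the corn, the goat, the lamb, the terrier | the dry ground: the duck, the pigeon, the wolf]
7. Warden goes to the dry ground with the goat and the terrier.  [the marsh camp: the cat, the corn, the lamb | the dry ground: the duck, the goat, the pigeon, the terrier, the wolf]
8. Warden goes back to the marsh camp with the terrier.  [the marsh camp: the cat, the corn, the lamb, the terrier | the dry ground: the duck, the goat, the pigeon, the wolf]
9. Warden goes to the dry ground with the cat and the lamb.  [the marsh camp: the corn, the terrier | the dry ground: the cat, the duck, the goat, the lamb, the pigeon, the wolf]
10. Warden goes back to the marsh camp with the pigeon.  [the marsh camp: the corn, the pigeon, the terrier | the dry ground: the cat, the duck, the goat, the lamb, the wolf]
11. Warden goes to the dry ground with the corn and the terrier.  [the marsh camp: the pigeon | the dry ground: the cat, the corn, the duck, the goat, the lamb, the terrier, the wolf]
12. Warden goes back to the marsh camp with the terrier.  [the marsh camp: the pigeon, the terrier | the dry ground: the cat, the corn, the duck, the goat, the lamb, the wolf]
13. Warden goes to the dry ground with the pigeon and the terrier.  [the marsh camp: — | the dry ground: the cat, the corn, the duck, the goat, the lamb, the pigeon, the terrier, the wolf]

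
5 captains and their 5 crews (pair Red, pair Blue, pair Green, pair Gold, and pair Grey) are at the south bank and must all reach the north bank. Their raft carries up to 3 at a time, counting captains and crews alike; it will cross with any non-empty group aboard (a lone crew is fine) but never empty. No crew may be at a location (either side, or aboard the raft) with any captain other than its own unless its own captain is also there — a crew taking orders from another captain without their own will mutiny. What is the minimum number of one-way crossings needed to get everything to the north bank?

11

Counting alone: each trip to the north bank takes at most 3 across and each return brings at least 1 back, so after t trips out (and t−1 returns) at most 3t − (t−1) of the 10 are across; that first reaches 10 at t = 5, so at least 9 crossings are needed.
The safety rule pushes this higher. Following every safe sequence of crossings, the most of the 10 that can be at the north bank as the raft arrives there on crossing 9 is 9 — never all 10.
So no plan with fewer than 11 crossings exists, and this one achieves 11:
1. captain Red and crew Red cross → the north bank.
2. captain Red crosses ← the south bank.
3. crew Blue, crew Gold, and crew Green cross → the north bank.
4. crew Red crosses ← the south bank.
5. captain Blue, captain Gold, and captain Green cross → the north bank.
6. captain Blue and crew Blue cross ← the south bank.
7. captain Blue, captain Grey, and captain Red cross → the north bank.
8. crew Green crosses ← the south bank.
9. crew Blue and crew Red cross → the north bank.
10. crew Red crosses ← the south bank.
11. crew Green, crew Grey, and crew Red cross → the north bank.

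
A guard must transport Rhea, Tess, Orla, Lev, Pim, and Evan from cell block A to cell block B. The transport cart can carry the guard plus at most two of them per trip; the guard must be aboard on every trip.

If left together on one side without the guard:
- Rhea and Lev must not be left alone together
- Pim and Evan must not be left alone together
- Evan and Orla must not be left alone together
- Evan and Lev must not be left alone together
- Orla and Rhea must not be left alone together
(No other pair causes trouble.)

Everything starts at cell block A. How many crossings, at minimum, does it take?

7

Counting alone: the guard can take at most 2 across per trip to cell block B, so moving all 6 needs at least 3 loaded trips out, with a return between consecutive ones — at least 5 crossings.
The safety rule pushes this higher. Following every safe sequence of crossings, the most of the 6 that can be at cell block B as the transport cart arrives there on crossing 5 is 5 — never all 6.
So no plan with fewer than 7 crossings exists, and this one achieves 7:
1. Guard goes to cell block B with Evan and Rhea.
2. Guard goes back to cell block A alone.
3. Guard goes to cell block B with Orla and Tess.
4. Guard goes back to cell block A with Evan and Rhea.
5. Guard goes to cell block B with Lev and Pim.
6. Guard goes back to cell block A alone.
7. Guard goes to cell block B with Evan and Rhea.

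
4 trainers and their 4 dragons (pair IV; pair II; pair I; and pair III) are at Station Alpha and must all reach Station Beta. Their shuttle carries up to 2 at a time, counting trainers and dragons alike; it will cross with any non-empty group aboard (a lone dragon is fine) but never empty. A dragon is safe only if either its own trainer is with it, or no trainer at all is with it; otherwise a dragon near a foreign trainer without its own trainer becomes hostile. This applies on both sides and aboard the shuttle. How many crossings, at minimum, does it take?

Following every safe sequence of crossings from the start, the most of the 8 that can be at Station Beta as the shuttle arrives there on crossings 1, 3, 5 is 2, 3, 4 respectively; the best ever achieved is 4 of 8.
From crossing 7 on, no configuration arises that was not already reachable earlier: only 44 distinct safe configurations (who is on which side, and where the shuttle is) can ever be reached, none of them has everyone across, and every continuation just revisits them. So no valid plan exists.

impossible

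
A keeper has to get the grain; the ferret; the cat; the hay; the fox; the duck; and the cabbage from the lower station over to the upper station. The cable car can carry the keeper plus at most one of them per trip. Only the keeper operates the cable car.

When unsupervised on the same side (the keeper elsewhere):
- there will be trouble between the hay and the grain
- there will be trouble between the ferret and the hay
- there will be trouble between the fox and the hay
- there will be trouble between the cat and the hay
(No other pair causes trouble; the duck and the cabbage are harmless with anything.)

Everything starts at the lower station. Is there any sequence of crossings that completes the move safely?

Following every safe sequence of crossings from the start, the most of the 7 that can be at the upper station as the cable car arrives there on crossings 1, 3, 5, 7 is 1, 2, 3, 4 respectively; the best ever achieved is 4 of 7.
From crossing 9 on, no configuration arises that was not already reachable earlier: only 44 distinct safe configurations (who is on which side, and where the cable car is) can ever be reached, none of them has everyone across, and every continuation just revisits them. So no valid plan exists.

No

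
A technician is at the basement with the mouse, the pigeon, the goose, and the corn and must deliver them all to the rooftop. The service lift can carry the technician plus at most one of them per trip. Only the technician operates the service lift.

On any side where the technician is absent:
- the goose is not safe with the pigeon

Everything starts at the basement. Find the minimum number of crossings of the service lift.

7

Counting alone: the technician can take at most 1 across per trip to the rooftop, so moving all 4 needs at least 4 loaded trips out, with a return between consecutive ones — at least 7 crossings.
The plan below uses exactly 7 crossings, so it is optimal:
1. Technician goes to the rooftop with the pigeon.
2. Technician goes back to the basement alone.
3. Technician goes to the rooftop with the mouse.
4. Technician goes back to the basement alone.
5. Technician goes to the rooftop with the corn.
6. Technician goes back to the basement alone.
7. Technician goes to the rooftop with the goose.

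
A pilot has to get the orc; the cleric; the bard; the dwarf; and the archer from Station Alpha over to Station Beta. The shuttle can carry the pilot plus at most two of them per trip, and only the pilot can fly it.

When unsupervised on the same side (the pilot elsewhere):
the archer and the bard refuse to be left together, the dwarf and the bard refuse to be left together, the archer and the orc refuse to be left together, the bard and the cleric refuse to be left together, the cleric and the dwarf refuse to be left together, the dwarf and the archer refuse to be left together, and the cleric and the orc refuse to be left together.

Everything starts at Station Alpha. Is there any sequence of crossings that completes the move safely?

Whatever the first load, the items left behind include a forbidden pair without the pilot. No opening move is safe, so no plan exists.

No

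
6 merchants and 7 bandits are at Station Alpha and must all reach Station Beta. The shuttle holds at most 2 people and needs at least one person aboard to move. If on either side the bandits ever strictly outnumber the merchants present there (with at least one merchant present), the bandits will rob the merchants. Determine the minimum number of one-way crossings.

The bandits already outnumber the merchants at Station Alpha before anyone moves, so the starting position itself is disallowed.

impossible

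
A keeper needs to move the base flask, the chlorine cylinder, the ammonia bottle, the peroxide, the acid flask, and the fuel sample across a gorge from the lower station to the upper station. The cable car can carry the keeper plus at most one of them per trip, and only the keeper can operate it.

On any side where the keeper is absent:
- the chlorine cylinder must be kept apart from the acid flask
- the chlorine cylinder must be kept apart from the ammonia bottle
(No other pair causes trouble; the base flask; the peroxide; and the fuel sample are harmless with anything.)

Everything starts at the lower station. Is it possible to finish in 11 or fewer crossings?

Counting alone: the keeper can take at most 1 across per trip to the upper station, so moving all 6 needs at least 6 loaded trips out, with a return between consecutive ones — at least 11 crossings.
The safety rule pushes this higher. Following every safe sequence of crossings, the most of the 6 that can be at the upper station as the cable car arrives there on crossing 11 is 5 — never all 6.
So the move cannot be finished within 11 crossings. (The shortest complete plan takes 13:)
1. Keeper goes to the upper station with the chlorine cylinder.  [the lower station: the acid flask, the ammonia bottle, the base flask, the fuel sample, the peroxide | the upper station: the chlorine cylinder]
2. Keeper goes back to the lower station alone.  [the lower station: the acid flask, the ammonia bottle, the base flask, the fuel sample, the peroxide | the upper station: the chlorine cylinder]
3. Keeper goes to the upper station with the base flask.  [the lower station: the acid flask, the ammonia bottle, the fuel sample, the peroxide | the upper station: the base flask, the chlorine cylinder]
4. Keeper goes back to the lower station alone.  [the lower station: the acid flask, the ammonia bottle, the fuel sample, the peroxide | the upper station: the base flask, the chlorine cylinder]
5. Keeper goes to the upper station with the ammonia bottle.  [the lower station: the acid flask, the fuel sample, the peroxide | the upper station: the ammonia bottle, the base flask, the chlorine cylinder]
6. Keeper goes back to the lower station with the chlorine cylinder.  [the lower station: the acid flask, the chlorine cylinder, the fuel sample, the peroxide | the upper station: the ammonia bottle, the base flask]
7. Keeper goes to the upper station with the acid flask.  [the lower station: the chlorine cylinder, the fuel sample, the peroxide | the upper station: the acid flask, the ammonia bottle, the base flask]
8. Keeper goes back to the lower station alone.  [the lower station: the chlorine cylinder, the fuel sample, the peroxide | the upper station: the acid flask, the ammonia bottle, the base flask]
9. Keeper goes to the upper station with the peroxide.  [the lower station: the chlorine cylinder, the fuel sample | the upper station: the acid flask, the ammonia bottle, the base flask, the peroxide]
10. Keeper goes back to the lower station alone.  [the lower station: the chlorine cylinder, the fuel sample | the upper station: the acid flask, the ammonia bottle, the base flask, the peroxide]
11. Keeper goes to the upper station with the fuel sample.  [the lower station: the chlorine cylinder | the upper station: the acid flask, the ammonia bottle, the base flask, the fuel sample, the peroxide]
12. Keeper goes back to the lower station alone.  [the lower station: the chlorine cylinder | the upper station: the acid flask, the ammonia bottle, the base flask, the fuel sample, the peroxide]
13. Keeper goes to the upper station with the chlorine cylinder.  [the lower station: — | the upper station: the acid flask, the ammonia bottle, the base flask, the chlorine cylinder, the fuel sample, the peroxide]

No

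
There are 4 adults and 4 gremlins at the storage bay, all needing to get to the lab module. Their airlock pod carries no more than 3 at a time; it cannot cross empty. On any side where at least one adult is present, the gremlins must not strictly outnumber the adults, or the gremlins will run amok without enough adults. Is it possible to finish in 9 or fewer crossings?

Yes — this plan uses 9 crossings (≤ 9):
1. 2 gremlins → the lab module.  (the storage bay: 4A 2G; the lab module: 0A 2G)
2. 1 gremlin ← the storage bay.  (the storage bay: 4A 3G; the lab module: 0A 1G)
3. 3 gremlins → the lab module.  (the storage bay: 4A 0G; the lab module: 0A 4G)
4. 1 gremlin ← the storage bay.  (the storage bay: 4A 1G; the lab module: 0A 3G)
5. 3 adults → the lab module.  (the storage bay: 1A 1G; the lab module: 3A 3G)
6. 1 adult and 1 gremlin ← the storage bay.  (the storage bay: 2A 2G; the lab module: 2A 2G)
7. 2 adults → the lab module.  (the storage bay: 0A 2G; the lab module: 4A 2G)
8. 1 gremlin ← the storage bay.  (the storage bay: 0A 3G; the lab module: 4A 1G)
9. 3 gremlins → the lab module.  (the storage bay: 0A 0G; the lab module: 4A 4G)

Yes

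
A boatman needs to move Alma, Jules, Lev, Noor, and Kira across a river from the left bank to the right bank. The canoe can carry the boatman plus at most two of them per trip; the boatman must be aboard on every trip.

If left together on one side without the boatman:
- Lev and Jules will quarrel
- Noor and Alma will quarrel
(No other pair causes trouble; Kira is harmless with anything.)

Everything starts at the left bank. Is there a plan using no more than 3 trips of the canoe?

No

Counting alone: the boatman can take at most 2 across per trip to the right bank, so moving all 5 needs at least 3 loaded trips out, with a return between consecutive ones — at least 5 crossings.
Since 3 < 5, 3 crossings cannot be enough. (The shortest complete plan in fact takes 5:)
1. Boatman goes to the right bank with Alma and Jules.  [the left bank: Kira, Lev, Noor | the right bank: Alma, Jules]
2. Boatman goes back to the left bank alone.  [the left bank: Kira, Lev, Noor | the right bank: Alma, Jules]
3. Boatman goes to the right bank with Kira.  [the left bank: Lev, Noor | the right bank: Alma, Jules, Kira]
4. Boatman goes back to the left bank alone.  [the left bank: Lev, Noor | the right bank: Alma, Jules, Kira]
5. Boatman goes to the right bank with Lev and Noor.  [the left bank: — | the right bank: Alma, Jules, Kira, Lev, Noor]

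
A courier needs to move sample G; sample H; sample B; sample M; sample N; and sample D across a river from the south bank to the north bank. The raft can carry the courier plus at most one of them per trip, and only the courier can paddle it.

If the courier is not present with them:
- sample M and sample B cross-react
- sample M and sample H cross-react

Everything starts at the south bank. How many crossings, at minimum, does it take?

13

Counting alone: the courier can take at most 1 across per trip to the north bank, so moving all 6 needs at least 6 loaded trips out, with a return between consecutive ones — at least 11 crossings.
The safety rule pushes this higher. Following every safe sequence of crossings, the most of the 6 that can be at the north bank as the raft arrives there on crossing 11 is 5 — never all 6.
So no plan with fewer than 13 crossings exists, and this one achieves 13:
1. Courier goes to the north bank with sample M.  [the south bank: sample B, sample D, sample G, sample H, sample N | the north bank: sample M]
2. Courier goes back to the south bank alone.  [the south bank: sample B, sample D, sample G, sample H, sample N | the north bank: sample M]
3. Courier goes to the north bank with sample G.  [the south bank: sample B, sample D, sample H, sample N | the north bank: sample G, sample M]
4. Courier goes back to the south bank alone.  [the south bank: sample B, sample D, sample H, sample N | the north bank: sample G, sample M]
5. Courier goes to the north bank with sample H.  [the south bank: sample B, sample D, sample N | the north bank: sample G, sample H, sample M]
6. Courier goes back to the south bank with sample M.  [the south bank: sample B, sample D, sample M, sample N | the north bank: sample G, sample H]
7. Courier goes to the north bank with sample B.  [the south bank: sample D, sample M, sample N | the north bank: sample B, sample G, sample H]
8. Courier goes back to the south bank alone.  [the south bank: sample D, sample M, sample N | the north bank: sample B, sample G, sample H]
9. Courier goes to the north bank with sample N.  [the south bank: sample D, sample M | the north bank: sample B, sample G, sample H, sample N]
10. Courier goes back to the south bank alone.  [the south bank: sample D, sample M | the north bank: sample B, sample G, sample H, sample N]
11. Courier goes to the north bank with sample D.  [the south bank: sample M | the north bank: sample B, sample D, sample G, sample H, sample N]
12. Courier goes back to the south bank alone.  [the south bank: sample M | the north bank: sample B, sample D, sample G, sample H, sample N]
13. Courier goes to the north bank with sample M.  [the south bank: — | the north bank: sample B, sample D, sample G, sample H, sample M, sample N]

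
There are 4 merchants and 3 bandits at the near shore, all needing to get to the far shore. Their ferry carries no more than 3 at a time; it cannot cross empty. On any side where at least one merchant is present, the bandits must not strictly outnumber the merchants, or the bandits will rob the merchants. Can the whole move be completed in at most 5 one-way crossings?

Yes

Yes — this plan uses 5 crossings (≤ 5):
1. 3 bandits → the far shore.  (the near shore: 4M 0B; the far shore: 0M 3B)
2. 1 bandit ← the near shore.  (the near shore: 4M 1B; the far shore: 0M 2B)
3. 3 merchants → the far shore.  (the near shore: 1M 1B; the far shore: 3M 2B)
4. 1 merchant ← the near shore.  (the near shore: 2M 1B; the far shore: 2M 2B)
5. 2 merchants and 1 bandit → the far shore.  (the near shore: 0M 0B; the far shore: 4M 3B)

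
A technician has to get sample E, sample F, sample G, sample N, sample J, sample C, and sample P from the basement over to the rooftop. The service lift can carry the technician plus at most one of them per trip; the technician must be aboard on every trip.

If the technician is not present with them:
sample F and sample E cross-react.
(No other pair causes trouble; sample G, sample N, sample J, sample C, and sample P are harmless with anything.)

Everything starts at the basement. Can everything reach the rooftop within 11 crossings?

Counting alone: the technician can take at most 1 across per trip to the rooftop, so moving all 7 needs at least 7 loaded trips out, with a return between consecutive ones — at least 13 crossings.
Since 11 < 13, 11 crossings cannot be enough. (The shortest complete plan in fact takes 13:)
1. Technician goes to the rooftop with sample E.
2. Technician goes back to the basement alone.
3. Technician goes to the rooftop with sample G.
4. Technician goes back to the basement alone.
5. Technician goes to the rooftop with sample N.
6. Technician goes back to the basement alone.
7. Technician goes to the rooftop with sample J.
8. Technician goes back to the basement alone.
9. Technician goes to the rooftop with sample C.
10. Technician goes back to the basement alone.
11. Technician goes to the rooftop with sample P.
12. Technician goes back to the basement alone.
13. Technician goes to the rooftop with sample F.

No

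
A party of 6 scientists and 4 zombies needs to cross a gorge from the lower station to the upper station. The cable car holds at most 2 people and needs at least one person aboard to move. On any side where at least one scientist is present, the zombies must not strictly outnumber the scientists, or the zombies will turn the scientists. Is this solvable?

1. 2 zombies → the upper station.  (the lower station: 6S 2Z; the upper station: 0S 2Z)
2. 1 zombie ← the lower station.  (the lower station: 6S 3Z; the upper station: 0S 1Z)
3. 2 zombies → the upper station.  (the lower station: 6S 1Z; the upper station: 0S 3Z)
4. 1 zombie ← the lower station.  (the lower station: 6S 2Z; the upper station: 0S 2Z)
5. 2 scientists → the upper station.  (the lower station: 4S 2Z; the upper station: 2S 2Z)
6. 1 zombie ← the lower station.  (the lower station: 4S 3Z; the upper station: 2S 1Z)
7. 1 scientist and 1 zombie → the upper station.  (the lower station: 3S 2Z; the upper station: 3S 2Z)
8. 1 zombie ← the lower station.  (the lower station: 3S 3Z; the upper station: 3S 1Z)
9. 2 zombies → the upper station.  (the lower station: 3S 1Z; the upper station: 3S 3Z)
10. 1 zombie ← the lower station.  (the lower station: 3S 2Z; the upper station: 3S 2Z)
11. 1 scientist and 1 zombie → the upper station.  (the lower station: 2S 1Z; the upper station: 4S 3Z)
12. 1 zombie ← the lower station.  (the lower station: 2S 2Z; the upper station: 4S 2Z)
13. 2 zombies → the upper station.  (the lower station: 2S 0Z; the upper station: 4S 4Z)
14. 1 zombie ← the lower station.  (the lower station: 2S 1Z; the upper station: 4S 3Z)
15. 1 scientist and 1 zombie → the upper station.  (the lower station: 1S 0Z; the upper station: 5S 4Z)
16. 1 zombie ← the lower station.  (the lower station: 1S 1Z; the upper station: 5S 3Z)
17. 1 scientist and 1 zombie → the upper station.  (the lower station: 0S 0Z; the upper station: 6S 4Z)

Yes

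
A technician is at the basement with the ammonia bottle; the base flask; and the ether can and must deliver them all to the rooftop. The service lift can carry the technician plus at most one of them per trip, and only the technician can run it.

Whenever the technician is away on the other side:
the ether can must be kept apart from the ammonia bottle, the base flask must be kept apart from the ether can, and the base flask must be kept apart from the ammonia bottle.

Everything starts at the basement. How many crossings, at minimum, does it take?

Whatever the first load, the items left behind include a forbidden pair without the technician. No opening move is safe, so no plan exists.

impossible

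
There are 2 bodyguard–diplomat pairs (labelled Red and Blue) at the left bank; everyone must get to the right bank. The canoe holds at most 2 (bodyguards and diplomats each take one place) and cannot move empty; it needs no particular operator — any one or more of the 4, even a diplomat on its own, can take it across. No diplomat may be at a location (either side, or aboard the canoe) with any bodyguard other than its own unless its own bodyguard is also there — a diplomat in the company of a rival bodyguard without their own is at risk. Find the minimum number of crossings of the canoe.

5

Counting alone: each trip to the right bank takes at most 2 across and each return brings at least 1 back, so after t trips out (and t−1 returns) at most 2t − (t−1) of the 4 are across; that first reaches 4 at t = 3, so at least 5 crossings are needed.
The plan below uses exactly 5 crossings, so it is optimal:
1. bodyguard Red and diplomat Red cross → the right bank.
2. bodyguard Red crosses ← the left bank.
3. bodyguard Blue and bodyguard Red cross → the right bank.
4. bodyguard Blue crosses ← the left bank.
5. bodyguard Blue and diplomat Blue cross → the right bank.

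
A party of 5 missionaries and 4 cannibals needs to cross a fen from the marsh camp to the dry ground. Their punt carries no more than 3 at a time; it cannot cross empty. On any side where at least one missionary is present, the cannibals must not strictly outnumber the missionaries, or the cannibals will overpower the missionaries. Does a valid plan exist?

Yes

1. 3 cannibals → the dry ground.  (the marsh camp: 5M 1C; the dry ground: 0M 3C)
2. 1 cannibal ← the marsh camp.  (the marsh camp: 5M 2C; the dry ground: 0M 2C)
3. 3 missionaries → the dry ground.  (the marsh camp: 2M 2C; the dry ground: 3M 2C)
4. 1 missionary ← the marsh camp.  (the marsh camp: 3M 2C; the dry ground: 2M 2C)
5. 2 missionaries and 1 cannibal → the dry ground.  (the marsh camp: 1M 1C; the dry ground: 4M 3C)
6. 1 missionary ← the marsh camp.  (the marsh camp: 2M 1C; the dry ground: 3M 3C)
7. 2 missionaries and 1 cannibal → the dry ground.  (the marsh camp: 0M 0C; the dry ground: 5M 4C)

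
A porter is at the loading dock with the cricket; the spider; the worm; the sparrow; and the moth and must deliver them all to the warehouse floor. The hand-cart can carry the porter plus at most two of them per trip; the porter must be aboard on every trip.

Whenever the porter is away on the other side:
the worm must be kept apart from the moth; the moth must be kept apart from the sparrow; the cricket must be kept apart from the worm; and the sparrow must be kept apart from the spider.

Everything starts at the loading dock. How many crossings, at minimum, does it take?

Counting alone: the porter can take at most 2 across per trip to the warehouse floor, so moving all 5 needs at least 3 loaded trips out, with a return between consecutive ones — at least 5 crossings.
The safety rule pushes this higher. Following every safe sequence of crossings, the most of the 5 that can be at the warehouse floor as the hand-cart arrives there on crossing 5 is 4 — never all 5.
So no plan with fewer than 7 crossings exists, and this one achieves 7:
1. Porter goes to the warehouse floor with the sparrow and the worm.
2. Porter goes back to the loading dock alone.
3. Porter goes to the warehouse floor with the cricket.
4. Porter goes back to the loading dock with the worm.
5. Porter goes to the warehouse floor with the moth and the spider.
6. Porter goes back to the loading dock with the sparrow.
7. Porter goes to the warehouse floor with the sparrow and the worm.

7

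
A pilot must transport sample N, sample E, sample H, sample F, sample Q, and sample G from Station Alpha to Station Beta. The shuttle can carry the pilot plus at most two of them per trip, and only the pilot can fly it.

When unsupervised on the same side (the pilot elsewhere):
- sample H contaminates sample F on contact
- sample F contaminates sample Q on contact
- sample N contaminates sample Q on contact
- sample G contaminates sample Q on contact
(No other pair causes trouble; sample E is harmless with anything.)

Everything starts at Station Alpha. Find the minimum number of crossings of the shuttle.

7

Counting alone: the pilot can take at most 2 across per trip to Station Beta, so moving all 6 needs at least 3 loaded trips out, with a return between consecutive ones — at least 5 crossings.
The safety rule pushes this higher. Following every safe sequence of crossings, the most of the 6 that can be at Station Beta as the shuttle arrives there on crossing 5 is 5 — never all 6.
So no plan with fewer than 7 crossings exists, and this one achieves 7:
1. Pilot goes to Station Beta with sample H and sample Q.  [Station Alpha: sample E, sample F, sample G, sample N | Station Beta: sample H, sample Q]
2. Pilot goes back to Station Alpha alone.  [Station Alpha: sample E, sample F, sample G, sample N | Station Beta: sample H, sample Q]
3. Pilot goes to Station Beta with sample E.  [Station Alpha: sample F, sample G, sample N | Station Beta: sample E, sample H, sample Q]
4. Pilot goes back to Station Alpha alone.  [Station Alpha: sample F, sample G, sample N | Station Beta: sample E, sample H, sample Q]
5. Pilot goes to Station Beta with sample G and sample N.  [Station Alpha: sample F | Station Beta: sample E, sample G, sample H, sample N, sample Q]
6. Pilot goes back to Station Alpha with sample Q.  [Station Alpha: sample F, sample Q | Station Beta: sample E, sample G, sample H, sample N]
7. Pilot goes to Station Beta with sample F and sample Q.  [Station Alpha: — | Station Beta: sample E, sample F, sample G, sample H, sample N, sample Q]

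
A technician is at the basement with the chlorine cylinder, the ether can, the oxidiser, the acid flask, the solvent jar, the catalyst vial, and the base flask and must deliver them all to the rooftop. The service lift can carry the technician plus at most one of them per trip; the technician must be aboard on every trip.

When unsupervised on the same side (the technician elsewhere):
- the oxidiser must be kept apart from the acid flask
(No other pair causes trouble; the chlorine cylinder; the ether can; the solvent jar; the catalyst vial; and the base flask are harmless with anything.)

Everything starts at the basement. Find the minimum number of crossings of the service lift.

13

Counting alone: the technician can take at most 1 across per trip to the rooftop, so moving all 7 needs at least 7 loaded trips out, with a return between consecutive ones — at least 13 crossings.
The plan below uses exactly 13 crossings, so it is optimal:
1. Technician goes to the rooftop with the oxidiser.
2. Technician goes back to the basement alone.
3. Technician goes to the rooftop with the chlorine cylinder.
4. Technician goes back to the basement alone.
5. Technician goes to the rooftop with the ether can.
6. Technician goes back to the basement alone.
7. Technician goes to the rooftop with the solvent jar.
8. Technician goes back to the basement alone.
9. Technician goes to the rooftop with the catalyst vial.
10. Technician goes back to the basement alone.
11. Technician goes to the rooftop with the base flask.
12. Technician goes back to the basement alone.
13. Technician goes to the rooftop with the acid flask.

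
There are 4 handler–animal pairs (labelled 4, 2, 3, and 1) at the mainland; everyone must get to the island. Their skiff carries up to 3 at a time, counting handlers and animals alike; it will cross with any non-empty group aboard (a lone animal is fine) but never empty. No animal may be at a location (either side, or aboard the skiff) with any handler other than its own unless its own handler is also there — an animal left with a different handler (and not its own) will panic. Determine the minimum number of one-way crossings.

Counting alone: each trip to the island takes at most 3 across and each return brings at least 1 back, so after t trips out (and t−1 returns) at most 3t − (t−1) of the 8 are across; that first reaches 8 at t = 4, so at least 7 crossings are needed.
The safety rule pushes this higher. Following every safe sequence of crossings, the most of the 8 that can be at the island as the skiff arrives there on crossing 7 is 7 — never all 8.
So no plan with fewer than 9 crossings exists, and this one achieves 9:
1. animal 4 and handler 4 cross → the island.
2. handler 4 crosses ← the mainland.
3. animal 2, handler 2, and handler 4 cross → the island.
4. animal 4 and handler 4 cross ← the mainland.
5. handler 1, handler 3, and handler 4 cross → the island.
6. animal 2 crosses ← the mainland.
7. animal 2 and animal 4 cross → the island.
8. animal 4 crosses ← the mainland.
9. animal 1, animal 3, and animal 4 cross → the island.

9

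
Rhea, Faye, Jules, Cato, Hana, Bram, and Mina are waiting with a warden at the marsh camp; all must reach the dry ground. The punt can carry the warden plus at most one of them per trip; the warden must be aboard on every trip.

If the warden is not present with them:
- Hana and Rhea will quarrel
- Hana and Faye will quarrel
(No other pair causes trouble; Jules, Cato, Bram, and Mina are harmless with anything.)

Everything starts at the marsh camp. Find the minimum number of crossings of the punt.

15

Counting alone: the warden can take at most 1 across per trip to the dry ground, so moving all 7 needs at least 7 loaded trips out, with a return between consecutive ones — at least 13 crossings.
The safety rule pushes this higher. Following every safe sequence of crossings, the most of the 7 that can be at the dry ground as the punt arrives there on crossing 13 is 6 — never all 7.
So no plan with fewer than 15 crossings exists, and this one achieves 15:
1. Warden goes to the dry ground with Hana.  [the marsh camp: Bram, Cato, Faye, Jules, Mina, Rhea | the dry ground: Hana]
2. Warden goes back to the marsh camp alone.  [the marsh camp: Bram, Cato, Faye, Jules, Mina, Rhea | the dry ground: Hana]
3. Warden goes to the dry ground with Rhea.  [the marsh camp: Bram, Cato, Faye, Jules, Mina | the dry ground: Hana, Rhea]
4. Warden goes back to the marsh camp with Hana.  [the marsh camp: Bram, Cato, Faye, Hana, Jules, Mina | the dry ground: Rhea]
5. Warden goes to the dry ground with Faye.  [the marsh camp: Bram, Cato, Hana, Jules, Mina | the dry ground: Faye, Rhea]
6. Warden goes back to the marsh camp alone.  [the marsh camp: Bram, Cato, Hana, Jules, Mina | the dry ground: Faye, Rhea]
7. Warden goes to the dry ground with Jules.  [the marsh camp: Bram, Cato, Hana, Mina | the dry ground: Faye, Jules, Rhea]
8. Warden goes back to the marsh camp alone.  [the marsh camp: Bram, Cato, Hana, Mina | the dry ground: Faye, Jules, Rhea]
9. Warden goes to the dry ground with Cato.  [the marsh camp: Bram, Hana, Mina | the dry ground: Cato, Faye, Jules, Rhea]
10. Warden goes back to the marsh camp alone.  [the marsh camp: Bram, Hana, Mina | the dry ground: Cato, Faye, Jules, Rhea]
11. Warden goes to the dry ground with Bram.  [the marsh camp: Hana, Mina | the dry ground: Bram, Cato, Faye, Jules, Rhea]
12. Warden goes back to the marsh camp alone.  [the marsh camp: Hana, Mina | the dry ground: Bram, Cato, Faye, Jules, Rhea]
13. Warden goes to the dry ground with Mina.  [the marsh camp: Hana | the dry ground: Bram, Cato, Faye, Jules, Mina, Rhea]
14. Warden goes back to the marsh camp alone.  [the marsh camp: Hana | the dry ground: Bram, Cato, Faye, Jules, Mina, Rhea]
15. Warden goes to the dry ground with Hana.  [the marsh camp: — | the dry ground: Bram, Cato, Faye, Hana, Jules, Mina, Rhea]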